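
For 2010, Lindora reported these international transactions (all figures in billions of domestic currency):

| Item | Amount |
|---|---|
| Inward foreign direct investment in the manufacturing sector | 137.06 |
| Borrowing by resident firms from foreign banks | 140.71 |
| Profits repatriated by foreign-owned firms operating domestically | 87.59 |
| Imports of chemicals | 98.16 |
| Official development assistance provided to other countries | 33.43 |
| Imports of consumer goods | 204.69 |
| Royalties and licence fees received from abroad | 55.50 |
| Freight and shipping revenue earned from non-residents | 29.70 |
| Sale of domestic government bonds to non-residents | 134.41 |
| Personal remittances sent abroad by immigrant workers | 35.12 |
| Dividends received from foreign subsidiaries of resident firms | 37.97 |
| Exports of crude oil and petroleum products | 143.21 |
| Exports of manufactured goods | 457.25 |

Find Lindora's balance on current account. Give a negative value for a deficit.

Goods: 457.25 - 98.16 + 143.21 - 204.69 = 297.61
Services: 55.50 + 29.70 = 85.20
Primary income: -87.59 + 37.97 = -49.62
Secondary income: -33.43 - 35.12 = -68.55
Current account = 297.61 + 85.20 + (-49.62) + (-68.55) = 264.64
(Excluded from the current account — financial account: inward foreign direct investment in the manufacturing sector 137.06, borrowing by resident firms from foreign banks 140.71, sale of domestic government bonds to non-residents 134.41.)

264.64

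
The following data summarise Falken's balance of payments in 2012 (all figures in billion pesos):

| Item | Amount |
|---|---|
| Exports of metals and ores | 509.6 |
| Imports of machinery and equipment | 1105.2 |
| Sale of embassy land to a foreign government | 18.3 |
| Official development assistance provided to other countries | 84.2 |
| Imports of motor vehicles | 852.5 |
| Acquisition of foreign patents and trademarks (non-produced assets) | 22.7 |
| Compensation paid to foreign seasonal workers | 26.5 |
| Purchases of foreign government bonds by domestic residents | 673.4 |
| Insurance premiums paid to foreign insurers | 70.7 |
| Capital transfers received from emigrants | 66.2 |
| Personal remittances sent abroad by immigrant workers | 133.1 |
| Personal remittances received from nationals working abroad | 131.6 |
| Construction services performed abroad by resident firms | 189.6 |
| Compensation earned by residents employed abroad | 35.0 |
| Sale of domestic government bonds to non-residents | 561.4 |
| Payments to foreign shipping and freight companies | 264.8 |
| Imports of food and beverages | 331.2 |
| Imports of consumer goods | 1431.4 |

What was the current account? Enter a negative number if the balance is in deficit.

-3433.8

Goods: -331.2 + 509.6 - 852.5 - 1431.4 - 1105.2 = -3210.7
Services: -264.8 - 70.7 + 189.6 = -145.9
Primary income: 35.0 - 26.5 = 8.5
Secondary income: 131.6 - 84.2 - 133.1 = -85.7
Current account = (-3210.7) + (-145.9) + 8.5 + (-85.7) = -3433.8
(Excluded from the current account — capital account: sale of embassy land to a foreign government 18.3, acquisition of foreign patents and trademarks (non-produced assets) 22.7, capital transfers received from emigrants 66.2; financial account: purchases of foreign government bonds by domestic residents 673.4, sale of domestic government bonds to non-residents 561.4.)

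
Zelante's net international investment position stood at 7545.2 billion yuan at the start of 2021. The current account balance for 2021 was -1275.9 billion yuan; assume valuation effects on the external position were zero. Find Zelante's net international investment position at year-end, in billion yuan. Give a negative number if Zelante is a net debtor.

With no valuation effects, change in NIIP = current account = -1275.9
End-of-year NIIP = 7545.2 + (-1275.9) = 6269.3

6269.3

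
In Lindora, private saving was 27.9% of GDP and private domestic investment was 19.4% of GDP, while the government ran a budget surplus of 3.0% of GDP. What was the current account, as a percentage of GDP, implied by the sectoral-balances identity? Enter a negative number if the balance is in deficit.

11.5

By the sectoral-balances identity, CA = (S_private - I) + (T - G).
Private balance = 27.9 - 19.4 = 8.5
Government balance (T - G) = 3.0
CA = 8.5 + 3.0 = 11.5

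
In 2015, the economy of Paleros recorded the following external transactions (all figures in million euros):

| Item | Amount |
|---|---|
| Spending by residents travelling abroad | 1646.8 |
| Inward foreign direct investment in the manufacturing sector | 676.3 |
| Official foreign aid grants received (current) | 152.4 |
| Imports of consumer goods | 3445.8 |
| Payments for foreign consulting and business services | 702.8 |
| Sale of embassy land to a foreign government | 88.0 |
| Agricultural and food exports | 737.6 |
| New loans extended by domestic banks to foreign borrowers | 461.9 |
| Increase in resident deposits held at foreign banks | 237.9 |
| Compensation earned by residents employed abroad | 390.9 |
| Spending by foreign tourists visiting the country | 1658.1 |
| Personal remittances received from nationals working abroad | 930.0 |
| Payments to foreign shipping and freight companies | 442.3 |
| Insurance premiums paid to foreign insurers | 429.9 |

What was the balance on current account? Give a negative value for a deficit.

-2798.6

Goods: -3445.8 + 737.6 = -2708.2
Services: -442.3 - 1646.8 - 429.9 - 702.8 + 1658.1 = -1563.7
Primary income: 390.9
Secondary income: 152.4 + 930.0 = 1082.4
Current account = (-2708.2) + (-1563.7) + 390.9 + 1082.4 = -2798.6
(Excluded from the current account — financial account: inward foreign direct investment in the manufacturing sector 676.3, new loans extended by domestic banks to foreign borrowers 461.9, increase in resident deposits held at foreign banks 237.9; capital account: sale of embassy land to a foreign government 88.0.)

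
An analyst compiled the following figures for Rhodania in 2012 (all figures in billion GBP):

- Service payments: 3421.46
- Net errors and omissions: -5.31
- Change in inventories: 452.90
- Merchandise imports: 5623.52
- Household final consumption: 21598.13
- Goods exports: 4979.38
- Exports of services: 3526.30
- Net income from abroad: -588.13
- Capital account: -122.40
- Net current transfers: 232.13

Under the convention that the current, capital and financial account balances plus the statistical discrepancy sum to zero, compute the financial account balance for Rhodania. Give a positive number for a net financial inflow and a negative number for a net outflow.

Goods balance = 4979.38 - 5623.52 = -644.14
Services balance = 3526.30 - 3421.46 = 104.84
Trade balance (goods + services) = -644.14 + 104.84 = -539.30
Net primary income = -588.13
Net secondary income = 232.13
Current account = -539.30 + (-588.13) + 232.13 = -895.30
Financial account = -(-895.30 + (-122.40) + (-5.31)) = 1023.01

1023.01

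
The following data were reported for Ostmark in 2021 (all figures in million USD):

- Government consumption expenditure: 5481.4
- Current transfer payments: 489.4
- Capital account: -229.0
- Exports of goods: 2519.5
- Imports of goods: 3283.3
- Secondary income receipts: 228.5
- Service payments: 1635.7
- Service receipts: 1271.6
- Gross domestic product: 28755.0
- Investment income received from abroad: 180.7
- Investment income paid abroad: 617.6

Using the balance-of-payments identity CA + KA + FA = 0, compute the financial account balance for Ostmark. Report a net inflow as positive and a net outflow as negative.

2054.7

Goods balance = 2519.5 - 3283.3 = -763.8
Services balance = 1271.6 - 1635.7 = -364.1
Trade balance (goods + services) = -763.8 + (-364.1) = -1127.9
Net primary income = 180.7 - 617.6 = -436.9
Net secondary income = 228.5 - 489.4 = -260.9
Current account = -1127.9 + (-436.9) + (-260.9) = -1825.7
Financial account = -(-1825.7 + (-229.0)) = 2054.7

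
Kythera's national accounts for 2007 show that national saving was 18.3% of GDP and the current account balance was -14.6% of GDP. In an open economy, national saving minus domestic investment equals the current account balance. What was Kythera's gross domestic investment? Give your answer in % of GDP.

32.9

I = S - CA = 18.3 - (-14.6) = 32.9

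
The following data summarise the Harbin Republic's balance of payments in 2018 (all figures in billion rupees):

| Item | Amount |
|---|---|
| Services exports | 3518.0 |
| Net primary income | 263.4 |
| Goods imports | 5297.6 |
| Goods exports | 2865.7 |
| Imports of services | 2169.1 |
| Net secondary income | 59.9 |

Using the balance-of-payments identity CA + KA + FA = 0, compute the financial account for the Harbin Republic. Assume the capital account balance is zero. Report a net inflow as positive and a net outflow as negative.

759.7

Goods balance = 2865.7 - 5297.6 = -2431.9
Services balance = 3518.0 - 2169.1 = 1348.9
Trade balance (goods + services) = -2431.9 + 1348.9 = -1083.0
Net primary income = 263.4
Net secondary income = 59.9
Current account = -1083.0 + 263.4 + 59.9 = -759.7
Financial account = -(-759.7) = 759.7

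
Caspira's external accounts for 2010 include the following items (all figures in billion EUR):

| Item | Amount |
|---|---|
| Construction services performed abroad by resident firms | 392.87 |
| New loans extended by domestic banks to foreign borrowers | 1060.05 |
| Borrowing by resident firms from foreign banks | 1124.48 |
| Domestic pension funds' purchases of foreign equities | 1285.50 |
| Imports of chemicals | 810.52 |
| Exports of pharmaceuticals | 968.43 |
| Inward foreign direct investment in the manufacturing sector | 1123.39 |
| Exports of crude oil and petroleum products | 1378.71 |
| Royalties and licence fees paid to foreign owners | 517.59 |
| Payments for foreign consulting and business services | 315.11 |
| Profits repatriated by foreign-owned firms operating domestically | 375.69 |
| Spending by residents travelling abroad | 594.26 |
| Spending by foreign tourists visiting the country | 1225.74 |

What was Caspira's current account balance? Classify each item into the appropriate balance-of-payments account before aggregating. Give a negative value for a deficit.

1352.58

Goods: -810.52 + 1378.71 + 968.43 = 1536.62
Services: -315.11 - 594.26 - 517.59 + 392.87 + 1225.74 = 191.65
Primary income: -375.69
Current account = 1536.62 + 191.65 + (-375.69) = 1352.58
(Excluded from the current account — financial account: new loans extended by domestic banks to foreign borrowers 1060.05, borrowing by resident firms from foreign banks 1124.48, domestic pension funds' purchases of foreign equities 1285.50, inward foreign direct investment in the manufacturing sector 1123.39.)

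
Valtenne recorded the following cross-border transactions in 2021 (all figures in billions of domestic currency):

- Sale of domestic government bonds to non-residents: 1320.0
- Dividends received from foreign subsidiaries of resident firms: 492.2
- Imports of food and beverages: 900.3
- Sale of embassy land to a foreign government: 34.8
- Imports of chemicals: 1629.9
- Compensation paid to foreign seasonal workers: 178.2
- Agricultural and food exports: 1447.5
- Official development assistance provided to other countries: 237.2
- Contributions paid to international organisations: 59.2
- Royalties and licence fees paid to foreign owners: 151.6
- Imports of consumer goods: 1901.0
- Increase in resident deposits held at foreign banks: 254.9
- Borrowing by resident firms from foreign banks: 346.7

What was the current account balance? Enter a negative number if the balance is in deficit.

-3117.7

Goods: 1447.5 - 1629.9 - 1901.0 - 900.3 = -2983.7
Services: -151.6
Primary income: 492.2 - 178.2 = 314.0
Secondary income: -237.2 - 59.2 = -296.4
Current account = (-2983.7) + (-151.6) + 314.0 + (-296.4) = -3117.7
(Excluded from the current account — financial account: sale of domestic government bonds to non-residents 1320.0, increase in resident deposits held at foreign banks 254.9, borrowing by resident firms from foreign banks 346.7; capital account: sale of embassy land to a foreign government 34.8.)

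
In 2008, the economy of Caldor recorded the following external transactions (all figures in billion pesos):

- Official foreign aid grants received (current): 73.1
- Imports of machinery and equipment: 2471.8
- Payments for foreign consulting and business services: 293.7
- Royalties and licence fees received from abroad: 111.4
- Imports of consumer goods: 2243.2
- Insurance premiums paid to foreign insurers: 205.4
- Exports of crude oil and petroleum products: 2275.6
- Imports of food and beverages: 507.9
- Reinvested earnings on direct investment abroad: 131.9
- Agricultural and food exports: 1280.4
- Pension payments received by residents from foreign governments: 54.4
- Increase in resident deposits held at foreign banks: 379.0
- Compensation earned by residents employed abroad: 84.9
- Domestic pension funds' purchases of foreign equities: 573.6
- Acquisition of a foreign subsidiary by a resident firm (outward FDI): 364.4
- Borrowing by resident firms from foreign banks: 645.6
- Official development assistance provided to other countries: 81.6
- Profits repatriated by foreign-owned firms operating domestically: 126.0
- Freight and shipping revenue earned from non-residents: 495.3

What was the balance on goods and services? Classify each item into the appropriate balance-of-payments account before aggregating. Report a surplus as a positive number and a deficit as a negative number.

Goods: 1280.4 - 507.9 - 2243.2 + 2275.6 - 2471.8 = -1666.9
Services: 495.3 - 205.4 + 111.4 - 293.7 = 107.6
Trade balance = -1666.9 + 107.6 = -1559.3
(Excluded from the trade balance — secondary income: official foreign aid grants received (current) 73.1, pension payments received by residents from foreign governments 54.4, official development assistance provided to other countries 81.6; primary income: reinvested earnings on direct investment abroad 131.9, compensation earned by residents employed abroad 84.9, profits repatriated by foreign-owned firms operating domestically 126.0; financial account: increase in resident deposits held at foreign banks 379.0, domestic pension funds' purchases of foreign equities 573.6, acquisition of a foreign subsidiary by a resident firm (outward FDI) 364.4, borrowing by resident firms from foreign banks 645.6.)

-1559.3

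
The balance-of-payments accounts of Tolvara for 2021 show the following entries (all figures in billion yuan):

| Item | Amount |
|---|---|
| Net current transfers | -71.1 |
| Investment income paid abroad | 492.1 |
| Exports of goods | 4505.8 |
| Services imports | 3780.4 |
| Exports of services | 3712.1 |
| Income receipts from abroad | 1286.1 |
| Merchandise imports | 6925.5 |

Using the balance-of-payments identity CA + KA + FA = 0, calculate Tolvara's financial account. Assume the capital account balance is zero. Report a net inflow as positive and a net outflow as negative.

Goods balance = 4505.8 - 6925.5 = -2419.7
Services balance = 3712.1 - 3780.4 = -68.3
Trade balance (goods + services) = -2419.7 + (-68.3) = -2488.0
Net primary income = 1286.1 - 492.1 = 794.0
Net secondary income = -71.1
Current account = -2488.0 + 794.0 + (-71.1) = -1765.1
Financial account = -(-1765.1) = 1765.1

1765.1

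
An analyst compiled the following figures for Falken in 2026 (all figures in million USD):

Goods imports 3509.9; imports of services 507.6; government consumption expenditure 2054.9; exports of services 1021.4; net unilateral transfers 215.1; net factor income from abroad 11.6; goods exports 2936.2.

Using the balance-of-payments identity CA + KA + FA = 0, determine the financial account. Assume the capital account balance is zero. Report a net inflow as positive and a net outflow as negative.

-166.8

Goods balance = 2936.2 - 3509.9 = -573.7
Services balance = 1021.4 - 507.6 = 513.8
Trade balance (goods + services) = -573.7 + 513.8 = -59.9
Net primary income = 11.6
Net secondary income = 215.1
Current account = -59.9 + 11.6 + 215.1 = 166.8
Financial account = -(166.8) = -166.8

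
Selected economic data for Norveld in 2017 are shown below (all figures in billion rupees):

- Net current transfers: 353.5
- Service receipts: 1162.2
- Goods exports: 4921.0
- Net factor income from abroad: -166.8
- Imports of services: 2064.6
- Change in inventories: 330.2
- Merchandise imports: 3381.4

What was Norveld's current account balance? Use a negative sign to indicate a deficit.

823.9

Goods balance = 4921.0 - 3381.4 = 1539.6
Services balance = 1162.2 - 2064.6 = -902.4
Trade balance (goods + services) = 1539.6 + (-902.4) = 637.2
Net primary income = -166.8
Net secondary income = 353.5
Current account = 637.2 + (-166.8) + 353.5 = 823.9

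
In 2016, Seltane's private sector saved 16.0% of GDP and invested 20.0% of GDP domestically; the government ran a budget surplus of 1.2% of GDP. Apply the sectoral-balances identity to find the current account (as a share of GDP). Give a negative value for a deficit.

By the sectoral-balances identity, CA = (S_private - I) + (T - G).
Private balance = 16.0 - 20.0 = -4.0
Government balance (T - G) = 1.2
CA = -4.0 + 1.2 = -2.8

-2.8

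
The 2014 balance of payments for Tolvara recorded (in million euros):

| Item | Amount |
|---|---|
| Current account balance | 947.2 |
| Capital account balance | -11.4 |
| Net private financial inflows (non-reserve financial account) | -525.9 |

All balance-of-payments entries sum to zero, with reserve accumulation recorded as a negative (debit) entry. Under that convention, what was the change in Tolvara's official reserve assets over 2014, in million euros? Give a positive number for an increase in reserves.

409.9

Official reserve transactions balance = -(947.2 + (-11.4) + (-525.9)) = -409.9
An accumulation of reserves is recorded as a debit (negative entry), so the change in the stock of reserves is the negative of that balance.
Change in official reserves = -(-409.9) = 409.9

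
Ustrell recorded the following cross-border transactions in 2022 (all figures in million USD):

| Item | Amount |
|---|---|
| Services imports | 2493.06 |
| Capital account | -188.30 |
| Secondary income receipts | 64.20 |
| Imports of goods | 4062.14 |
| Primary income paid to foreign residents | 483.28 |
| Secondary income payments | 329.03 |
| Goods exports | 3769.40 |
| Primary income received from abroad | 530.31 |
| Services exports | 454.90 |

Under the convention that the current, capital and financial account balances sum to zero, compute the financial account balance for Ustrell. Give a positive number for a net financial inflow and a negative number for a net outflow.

Goods balance = 3769.40 - 4062.14 = -292.74
Services balance = 454.90 - 2493.06 = -2038.16
Trade balance (goods + services) = -292.74 + (-2038.16) = -2330.90
Net primary income = 530.31 - 483.28 = 47.03
Net secondary income = 64.20 - 329.03 = -264.83
Current account = -2330.90 + 47.03 + (-264.83) = -2548.70
Financial account = -(-2548.70 + (-188.30)) = 2737.00

2737.00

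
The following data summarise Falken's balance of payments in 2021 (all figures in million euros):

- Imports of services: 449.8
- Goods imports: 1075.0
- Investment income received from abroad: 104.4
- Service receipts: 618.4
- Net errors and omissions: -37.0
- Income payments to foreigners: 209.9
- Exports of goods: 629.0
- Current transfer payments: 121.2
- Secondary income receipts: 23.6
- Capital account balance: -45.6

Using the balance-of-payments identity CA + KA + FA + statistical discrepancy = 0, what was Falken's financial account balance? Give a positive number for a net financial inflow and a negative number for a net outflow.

563.1

Goods balance = 629.0 - 1075.0 = -446.0
Services balance = 618.4 - 449.8 = 168.6
Trade balance (goods + services) = -446.0 + 168.6 = -277.4
Net primary income = 104.4 - 209.9 = -105.5
Net secondary income = 23.6 - 121.2 = -97.6
Current account = -277.4 + (-105.5) + (-97.6) = -480.5
Financial account = -(-480.5 + (-45.6) + (-37.0)) = 563.1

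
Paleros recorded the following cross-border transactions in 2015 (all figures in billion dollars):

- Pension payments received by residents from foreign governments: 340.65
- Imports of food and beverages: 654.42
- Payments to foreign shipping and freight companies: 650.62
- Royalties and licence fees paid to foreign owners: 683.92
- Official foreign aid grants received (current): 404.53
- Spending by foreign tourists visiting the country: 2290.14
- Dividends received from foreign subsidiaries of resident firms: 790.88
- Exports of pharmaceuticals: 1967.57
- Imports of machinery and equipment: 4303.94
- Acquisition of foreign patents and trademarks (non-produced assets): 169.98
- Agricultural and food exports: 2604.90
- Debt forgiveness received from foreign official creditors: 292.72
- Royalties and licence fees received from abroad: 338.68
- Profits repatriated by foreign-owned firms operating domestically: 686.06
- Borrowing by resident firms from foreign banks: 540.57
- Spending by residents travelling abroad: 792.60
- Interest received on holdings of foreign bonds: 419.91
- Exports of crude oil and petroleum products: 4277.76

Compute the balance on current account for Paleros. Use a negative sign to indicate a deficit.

Goods: 2604.90 - 654.42 + 4277.76 + 1967.57 - 4303.94 = 3891.87
Services: 2290.14 - 650.62 - 792.60 + 338.68 - 683.92 = 501.68
Primary income: 790.88 - 686.06 + 419.91 = 524.73
Secondary income: 340.65 + 404.53 = 745.18
Current account = 3891.87 + 501.68 + 524.73 + 745.18 = 5663.46
(Excluded from the current account — capital account: acquisition of foreign patents and trademarks (non-produced assets) 169.98, debt forgiveness received from foreign official creditors 292.72; financial account: borrowing by resident firms from foreign banks 540.57.)

5663.46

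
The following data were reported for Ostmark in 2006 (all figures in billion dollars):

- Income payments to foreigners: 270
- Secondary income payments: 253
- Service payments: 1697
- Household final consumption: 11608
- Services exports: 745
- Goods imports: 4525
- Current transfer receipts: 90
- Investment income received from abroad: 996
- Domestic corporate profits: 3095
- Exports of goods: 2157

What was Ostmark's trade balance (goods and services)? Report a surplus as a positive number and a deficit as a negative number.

Goods balance = 2157 - 4525 = -2368
Services balance = 745 - 1697 = -952
Trade balance (goods + services) = -2368 + (-952) = -3320

-3320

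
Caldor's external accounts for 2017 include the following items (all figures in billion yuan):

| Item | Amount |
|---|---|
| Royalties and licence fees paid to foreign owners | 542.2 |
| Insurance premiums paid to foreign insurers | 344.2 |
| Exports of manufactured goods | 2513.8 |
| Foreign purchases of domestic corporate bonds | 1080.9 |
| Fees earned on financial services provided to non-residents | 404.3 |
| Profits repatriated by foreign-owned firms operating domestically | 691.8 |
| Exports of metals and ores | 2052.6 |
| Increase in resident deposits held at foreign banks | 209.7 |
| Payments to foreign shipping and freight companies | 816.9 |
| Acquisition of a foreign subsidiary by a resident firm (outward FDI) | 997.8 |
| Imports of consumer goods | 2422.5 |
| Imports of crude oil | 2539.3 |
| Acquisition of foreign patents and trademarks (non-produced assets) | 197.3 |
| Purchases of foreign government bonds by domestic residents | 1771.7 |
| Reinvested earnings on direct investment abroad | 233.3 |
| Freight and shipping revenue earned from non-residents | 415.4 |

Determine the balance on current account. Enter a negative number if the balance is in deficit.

Goods: -2422.5 + 2052.6 - 2539.3 + 2513.8 = -395.4
Services: -542.2 + 415.4 - 344.2 + 404.3 - 816.9 = -883.6
Primary income: -691.8 + 233.3 = -458.5
Current account = (-395.4) + (-883.6) + (-458.5) = -1737.5
(Excluded from the current account — financial account: foreign purchases of domestic corporate bonds 1080.9, increase in resident deposits held at foreign banks 209.7, acquisition of a foreign subsidiary by a resident firm (outward FDI) 997.8, purchases of foreign government bonds by domestic residents 1771.7; capital account: acquisition of foreign patents and trademarks (non-produced assets) 197.3.)

-1737.5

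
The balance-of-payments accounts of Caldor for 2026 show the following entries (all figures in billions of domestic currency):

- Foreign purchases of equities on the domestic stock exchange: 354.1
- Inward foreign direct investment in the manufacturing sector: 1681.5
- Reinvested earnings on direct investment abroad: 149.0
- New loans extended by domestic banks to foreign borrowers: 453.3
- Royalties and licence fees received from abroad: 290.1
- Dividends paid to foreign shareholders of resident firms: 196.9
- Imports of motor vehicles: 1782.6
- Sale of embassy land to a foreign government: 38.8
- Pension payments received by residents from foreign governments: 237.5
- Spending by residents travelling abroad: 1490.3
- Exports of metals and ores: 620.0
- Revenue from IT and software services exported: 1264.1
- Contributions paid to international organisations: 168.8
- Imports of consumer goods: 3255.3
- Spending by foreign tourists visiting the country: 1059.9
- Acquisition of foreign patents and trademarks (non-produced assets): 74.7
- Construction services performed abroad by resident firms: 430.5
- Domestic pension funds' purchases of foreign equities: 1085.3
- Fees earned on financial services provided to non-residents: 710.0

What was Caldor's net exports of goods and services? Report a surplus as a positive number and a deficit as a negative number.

-2153.6

Goods: -1782.6 - 3255.3 + 620.0 = -4417.9
Services: 430.5 - 1490.3 + 710.0 + 1264.1 + 290.1 + 1059.9 = 2264.3
Trade balance = -4417.9 + 2264.3 = -2153.6
(Excluded from the trade balance — financial account: foreign purchases of equities on the domestic stock exchange 354.1, inward foreign direct investment in the manufacturing sector 1681.5, new loans extended by domestic banks to foreign borrowers 453.3, domestic pension funds' purchases of foreign equities 1085.3; primary income: reinvested earnings on direct investment abroad 149.0, dividends paid to foreign shareholders of resident firms 196.9; capital account: sale of embassy land to a foreign government 38.8, acquisition of foreign patents and trademarks (non-produced assets) 74.7; secondary income: pension payments received by residents from foreign governments 237.5, contributions paid to international organisations 168.8.)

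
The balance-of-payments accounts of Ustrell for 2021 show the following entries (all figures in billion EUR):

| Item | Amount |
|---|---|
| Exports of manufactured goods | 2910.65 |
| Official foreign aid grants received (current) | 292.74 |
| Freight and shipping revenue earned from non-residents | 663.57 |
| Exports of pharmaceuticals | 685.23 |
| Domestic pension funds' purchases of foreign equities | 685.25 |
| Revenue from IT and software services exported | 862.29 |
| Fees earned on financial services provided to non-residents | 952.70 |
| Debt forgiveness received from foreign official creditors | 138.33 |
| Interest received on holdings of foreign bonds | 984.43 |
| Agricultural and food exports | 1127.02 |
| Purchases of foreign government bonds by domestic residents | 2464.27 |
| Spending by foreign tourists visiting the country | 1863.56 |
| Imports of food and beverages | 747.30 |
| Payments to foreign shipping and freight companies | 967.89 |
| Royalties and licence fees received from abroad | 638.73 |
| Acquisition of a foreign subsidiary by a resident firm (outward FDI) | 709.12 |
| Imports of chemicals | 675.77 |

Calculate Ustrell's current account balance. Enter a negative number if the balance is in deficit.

Goods: 1127.02 + 2910.65 + 685.23 - 747.30 - 675.77 = 3299.83
Services: 952.70 + 663.57 + 638.73 - 967.89 + 862.29 + 1863.56 = 4012.96
Primary income: 984.43
Secondary income: 292.74
Current account = 3299.83 + 4012.96 + 984.43 + 292.74 = 8589.96
(Excluded from the current account — financial account: domestic pension funds' purchases of foreign equities 685.25, purchases of foreign government bonds by domestic residents 2464.27, acquisition of a foreign subsidiary by a resident firm (outward FDI) 709.12; capital account: debt forgiveness received from foreign official creditors 138.33.)

8589.96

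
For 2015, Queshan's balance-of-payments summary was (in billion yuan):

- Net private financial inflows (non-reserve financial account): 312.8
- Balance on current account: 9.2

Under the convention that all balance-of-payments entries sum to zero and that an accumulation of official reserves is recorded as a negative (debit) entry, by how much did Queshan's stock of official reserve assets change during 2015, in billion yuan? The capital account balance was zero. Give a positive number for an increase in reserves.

Official reserve transactions balance = -(9.2 + 312.8) = -322.0
An accumulation of reserves is recorded as a debit (negative entry), so the change in the stock of reserves is the negative of that balance.
Change in official reserves = -(-322.0) = 322.0

322.0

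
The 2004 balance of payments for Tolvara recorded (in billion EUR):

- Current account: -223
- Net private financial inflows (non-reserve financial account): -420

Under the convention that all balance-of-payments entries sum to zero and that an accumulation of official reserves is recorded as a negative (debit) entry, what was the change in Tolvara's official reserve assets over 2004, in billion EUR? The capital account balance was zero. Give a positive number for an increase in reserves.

-643

Official reserve transactions balance = -((-223) + (-420)) = 643
An accumulation of reserves is recorded as a debit (negative entry), so the change in the stock of reserves is the negative of that balance.
Change in official reserves = -(643) = -643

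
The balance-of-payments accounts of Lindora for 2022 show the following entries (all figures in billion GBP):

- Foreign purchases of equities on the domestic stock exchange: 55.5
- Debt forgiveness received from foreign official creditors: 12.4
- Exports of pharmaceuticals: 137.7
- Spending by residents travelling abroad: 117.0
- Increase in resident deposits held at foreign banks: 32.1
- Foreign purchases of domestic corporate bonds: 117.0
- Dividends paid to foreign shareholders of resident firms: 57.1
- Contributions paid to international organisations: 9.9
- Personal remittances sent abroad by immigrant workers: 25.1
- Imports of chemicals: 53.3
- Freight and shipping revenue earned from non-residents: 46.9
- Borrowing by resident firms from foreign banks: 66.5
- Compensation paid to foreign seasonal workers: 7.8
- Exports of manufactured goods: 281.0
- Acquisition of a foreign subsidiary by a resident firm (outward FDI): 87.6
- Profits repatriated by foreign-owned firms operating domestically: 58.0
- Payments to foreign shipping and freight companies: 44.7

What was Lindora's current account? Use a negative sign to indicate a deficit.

Goods: 137.7 + 281.0 - 53.3 = 365.4
Services: -117.0 + 46.9 - 44.7 = -114.8
Primary income: -57.1 - 7.8 - 58.0 = -122.9
Secondary income: -25.1 - 9.9 = -35.0
Current account = 365.4 + (-114.8) + (-122.9) + (-35.0) = 92.7
(Excluded from the current account — financial account: foreign purchases of equities on the domestic stock exchange 55.5, increase in resident deposits held at foreign banks 32.1, foreign purchases of domestic corporate bonds 117.0, borrowing by resident firms from foreign banks 66.5, acquisition of a foreign subsidiary by a resident firm (outward FDI) 87.6; capital account: debt forgiveness received from foreign official creditors 12.4.)

92.7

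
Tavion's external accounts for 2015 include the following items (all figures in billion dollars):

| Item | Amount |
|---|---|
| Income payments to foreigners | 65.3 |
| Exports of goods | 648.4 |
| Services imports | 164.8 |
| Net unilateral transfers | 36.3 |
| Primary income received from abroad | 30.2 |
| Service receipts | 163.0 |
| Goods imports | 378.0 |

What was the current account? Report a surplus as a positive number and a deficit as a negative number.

269.8

Goods balance = 648.4 - 378.0 = 270.4
Services balance = 163.0 - 164.8 = -1.8
Trade balance (goods + services) = 270.4 + (-1.8) = 268.6
Net primary income = 30.2 - 65.3 = -35.1
Net secondary income = 36.3
Current account = 268.6 + (-35.1) + 36.3 = 269.8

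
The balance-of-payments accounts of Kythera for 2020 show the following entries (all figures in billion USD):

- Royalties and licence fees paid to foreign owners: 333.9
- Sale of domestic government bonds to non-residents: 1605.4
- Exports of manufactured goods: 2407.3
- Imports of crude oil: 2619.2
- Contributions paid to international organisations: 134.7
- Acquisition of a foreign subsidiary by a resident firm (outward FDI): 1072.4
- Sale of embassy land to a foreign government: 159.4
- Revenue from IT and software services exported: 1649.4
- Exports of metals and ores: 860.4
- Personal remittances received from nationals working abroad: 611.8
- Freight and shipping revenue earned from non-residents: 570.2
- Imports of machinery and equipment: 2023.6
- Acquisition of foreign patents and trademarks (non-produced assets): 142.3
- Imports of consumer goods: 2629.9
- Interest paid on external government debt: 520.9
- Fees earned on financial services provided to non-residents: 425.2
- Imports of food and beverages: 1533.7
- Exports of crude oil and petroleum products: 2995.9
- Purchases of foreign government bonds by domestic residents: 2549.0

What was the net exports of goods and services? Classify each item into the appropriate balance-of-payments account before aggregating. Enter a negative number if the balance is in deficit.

-231.9

Goods: 2995.9 - 2629.9 - 1533.7 - 2619.2 + 860.4 + 2407.3 - 2023.6 = -2542.8
Services: 570.2 + 1649.4 + 425.2 - 333.9 = 2310.9
Trade balance = -2542.8 + 2310.9 = -231.9
(Excluded from the trade balance — financial account: sale of domestic government bonds to non-residents 1605.4, acquisition of a foreign subsidiary by a resident firm (outward FDI) 1072.4, purchases of foreign government bonds by domestic residents 2549.0; secondary income: contributions paid to international organisations 134.7, personal remittances received from nationals working abroad 611.8; capital account: sale of embassy land to a foreign government 159.4, acquisition of foreign patents and trademarks (non-produced assets) 142.3; primary income: interest paid on external government debt 520.9.)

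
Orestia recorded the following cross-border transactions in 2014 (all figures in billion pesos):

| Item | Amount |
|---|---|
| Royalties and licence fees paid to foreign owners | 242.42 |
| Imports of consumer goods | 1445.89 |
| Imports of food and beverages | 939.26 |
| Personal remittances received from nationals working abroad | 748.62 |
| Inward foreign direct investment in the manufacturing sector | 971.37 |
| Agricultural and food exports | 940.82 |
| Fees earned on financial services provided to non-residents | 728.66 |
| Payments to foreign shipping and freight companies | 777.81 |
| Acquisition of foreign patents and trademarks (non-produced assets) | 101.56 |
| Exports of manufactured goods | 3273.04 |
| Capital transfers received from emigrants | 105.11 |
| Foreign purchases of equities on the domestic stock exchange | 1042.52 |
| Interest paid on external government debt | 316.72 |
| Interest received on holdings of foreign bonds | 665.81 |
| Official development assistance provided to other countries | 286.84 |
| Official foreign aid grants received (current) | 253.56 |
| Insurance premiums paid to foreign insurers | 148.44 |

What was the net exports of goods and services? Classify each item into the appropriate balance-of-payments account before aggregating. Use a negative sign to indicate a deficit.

1388.70

Goods: -939.26 + 940.82 + 3273.04 - 1445.89 = 1828.71
Services: 728.66 - 242.42 - 148.44 - 777.81 = -440.01
Trade balance = 1828.71 + (-440.01) = 1388.70
(Excluded from the trade balance — secondary income: personal remittances received from nationals working abroad 748.62, official development assistance provided to other countries 286.84, official foreign aid grants received (current) 253.56; financial account: inward foreign direct investment in the manufacturing sector 971.37, foreign purchases of equities on the domestic stock exchange 1042.52; capital account: acquisition of foreign patents and trademarks (non-produced assets) 101.56, capital transfers received from emigrants 105.11; primary income: interest paid on external government debt 316.72, interest received on holdings of foreign bonds 665.81.)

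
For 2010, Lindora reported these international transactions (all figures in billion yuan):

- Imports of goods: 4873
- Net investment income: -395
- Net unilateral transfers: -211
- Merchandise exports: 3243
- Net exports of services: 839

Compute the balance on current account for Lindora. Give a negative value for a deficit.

-1397

Goods balance = 3243 - 4873 = -1630
Services balance = 839
Trade balance (goods + services) = -1630 + 839 = -791
Net primary income = -395
Net secondary income = -211
Current account = -791 + (-395) + (-211) = -1397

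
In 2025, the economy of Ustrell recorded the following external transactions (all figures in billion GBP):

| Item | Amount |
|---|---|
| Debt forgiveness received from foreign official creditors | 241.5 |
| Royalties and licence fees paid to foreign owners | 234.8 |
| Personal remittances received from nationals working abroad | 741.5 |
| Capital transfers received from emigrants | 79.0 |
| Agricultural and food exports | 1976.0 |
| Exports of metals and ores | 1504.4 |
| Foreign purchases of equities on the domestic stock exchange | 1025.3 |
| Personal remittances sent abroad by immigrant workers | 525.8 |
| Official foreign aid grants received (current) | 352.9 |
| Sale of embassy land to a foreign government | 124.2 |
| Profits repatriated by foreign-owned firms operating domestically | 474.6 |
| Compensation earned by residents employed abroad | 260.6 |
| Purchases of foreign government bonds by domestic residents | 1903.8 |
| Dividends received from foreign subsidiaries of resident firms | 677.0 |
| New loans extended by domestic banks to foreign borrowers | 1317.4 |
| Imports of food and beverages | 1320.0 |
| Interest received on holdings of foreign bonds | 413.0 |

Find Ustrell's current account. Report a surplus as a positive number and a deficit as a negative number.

Goods: -1320.0 + 1976.0 + 1504.4 = 2160.4
Services: -234.8
Primary income: 677.0 + 413.0 + 260.6 - 474.6 = 876.0
Secondary income: -525.8 + 352.9 + 741.5 = 568.6
Current account = 2160.4 + (-234.8) + 876.0 + 568.6 = 3370.2
(Excluded from the current account — capital account: debt forgiveness received from foreign official creditors 241.5, capital transfers received from emigrants 79.0, sale of embassy land to a foreign government 124.2; financial account: foreign purchases of equities on the domestic stock exchange 1025.3, purchases of foreign government bonds by domestic residents 1903.8, new loans extended by domestic banks to foreign borrowers 1317.4.)

3370.2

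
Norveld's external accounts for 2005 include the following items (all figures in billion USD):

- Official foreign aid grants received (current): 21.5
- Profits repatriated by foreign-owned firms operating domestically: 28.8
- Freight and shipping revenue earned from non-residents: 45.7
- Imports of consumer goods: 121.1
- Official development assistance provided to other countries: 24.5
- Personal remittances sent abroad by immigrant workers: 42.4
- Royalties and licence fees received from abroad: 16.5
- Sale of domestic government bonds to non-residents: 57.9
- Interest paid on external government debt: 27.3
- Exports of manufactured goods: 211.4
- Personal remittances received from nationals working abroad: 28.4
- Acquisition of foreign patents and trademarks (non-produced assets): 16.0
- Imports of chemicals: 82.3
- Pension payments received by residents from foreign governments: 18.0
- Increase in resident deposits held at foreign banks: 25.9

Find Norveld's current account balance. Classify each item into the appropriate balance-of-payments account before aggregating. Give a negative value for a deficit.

15.1

Goods: -121.1 + 211.4 - 82.3 = 8.0
Services: 16.5 + 45.7 = 62.2
Primary income: -28.8 - 27.3 = -56.1
Secondary income: -42.4 + 28.4 - 24.5 + 21.5 + 18.0 = 1.0
Current account = 8.0 + 62.2 + (-56.1) + 1.0 = 15.1
(Excluded from the current account — financial account: sale of domestic government bonds to non-residents 57.9, increase in resident deposits held at foreign banks 25.9; capital account: acquisition of foreign patents and trademarks (non-produced assets) 16.0.)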